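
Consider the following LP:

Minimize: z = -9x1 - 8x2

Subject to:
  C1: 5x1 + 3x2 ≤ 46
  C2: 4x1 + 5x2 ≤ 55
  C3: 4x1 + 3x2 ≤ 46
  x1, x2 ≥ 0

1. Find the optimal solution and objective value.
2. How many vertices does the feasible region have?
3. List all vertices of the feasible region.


1. x1 = 5, x2 = 7, z = -101
2. 4
3. (0, 0), (9.2, 0), (5, 7), (0, 11)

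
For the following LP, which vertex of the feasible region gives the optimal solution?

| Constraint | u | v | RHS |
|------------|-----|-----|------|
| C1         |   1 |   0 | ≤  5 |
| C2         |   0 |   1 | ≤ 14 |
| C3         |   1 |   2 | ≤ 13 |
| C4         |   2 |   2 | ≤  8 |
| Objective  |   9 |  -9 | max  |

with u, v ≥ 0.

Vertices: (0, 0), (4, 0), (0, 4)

Evaluate the objective at each vertex of the feasible region:
  z(0, 0) = 0
  z(4, 0) = 36  ←
  z(0, 4) = -36
The maximum is at u = 4, v = 0.

(4, 0)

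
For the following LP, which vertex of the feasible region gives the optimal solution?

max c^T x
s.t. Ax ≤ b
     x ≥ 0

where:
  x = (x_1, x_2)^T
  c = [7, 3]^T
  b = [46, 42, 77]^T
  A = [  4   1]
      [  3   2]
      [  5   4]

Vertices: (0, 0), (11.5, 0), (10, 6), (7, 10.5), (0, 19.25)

Evaluate the objective at each vertex of the feasible region:
  z(0, 0) = 0
  z(11.5, 0) = 80.5
  z(10, 6) = 88  ←
  z(7, 10.5) = 80.5
  z(0, 19.25) = 57.75
The maximum is at x_1 = 10, x_2 = 6.

(10, 6)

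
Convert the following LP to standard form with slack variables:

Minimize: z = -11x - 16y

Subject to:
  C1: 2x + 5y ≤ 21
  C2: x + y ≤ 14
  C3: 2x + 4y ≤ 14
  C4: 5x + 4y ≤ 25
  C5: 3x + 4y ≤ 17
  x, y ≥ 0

min z = -11x - 16y

s.t.
  2x + 5y + s1 = 21
  x + y + s2 = 14
  2x + 4y + s3 = 14
  5x + 4y + s4 = 25
  3x + 4y + s5 = 17
  x, y, s1, s2, s3, s4, s5 ≥ 0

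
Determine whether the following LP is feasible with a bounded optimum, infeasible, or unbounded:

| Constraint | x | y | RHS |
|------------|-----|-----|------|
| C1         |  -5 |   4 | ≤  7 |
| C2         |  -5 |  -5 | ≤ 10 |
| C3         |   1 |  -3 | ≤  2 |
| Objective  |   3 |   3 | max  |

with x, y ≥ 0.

Unbounded (objective can increase without bound)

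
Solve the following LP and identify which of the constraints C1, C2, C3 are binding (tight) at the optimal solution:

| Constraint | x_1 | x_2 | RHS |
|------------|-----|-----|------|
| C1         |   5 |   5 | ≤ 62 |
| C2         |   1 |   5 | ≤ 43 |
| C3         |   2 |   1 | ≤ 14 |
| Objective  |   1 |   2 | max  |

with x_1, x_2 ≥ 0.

At x_1 = 3, x_2 = 8, compute slack b - a·x for each constraint:
  C1: 62 − 55 = 7  (slack)
  C2: 43 − 43 = 0  (binding)
  C3: 14 − 14 = 0  (binding)

Optimal: x_1 = 3, x_2 = 8
Binding: C2, C3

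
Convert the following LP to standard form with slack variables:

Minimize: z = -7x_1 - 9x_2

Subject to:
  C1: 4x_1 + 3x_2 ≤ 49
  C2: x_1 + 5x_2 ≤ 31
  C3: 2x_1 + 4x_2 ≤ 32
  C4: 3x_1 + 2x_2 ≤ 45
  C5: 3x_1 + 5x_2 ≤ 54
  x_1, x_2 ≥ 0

min z = -7x_1 - 9x_2

s.t.
  4x_1 + 3x_2 + s1 = 49
  x_1 + 5x_2 + s2 = 31
  2x_1 + 4x_2 + s3 = 32
  3x_1 + 2x_2 + s4 = 45
  3x_1 + 5x_2 + s5 = 54
  x_1, x_2, s1, s2, s3, s4, s5 ≥ 0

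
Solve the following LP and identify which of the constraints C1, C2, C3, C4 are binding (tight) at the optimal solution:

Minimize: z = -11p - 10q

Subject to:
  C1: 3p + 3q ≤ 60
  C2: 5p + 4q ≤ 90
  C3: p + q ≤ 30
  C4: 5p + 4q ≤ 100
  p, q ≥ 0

At p = 10, q = 10, compute slack b - a·x for each constraint:
  C1: 60 − 60 = 0  (binding)
  C2: 90 − 90 = 0  (binding)
  C3: 30 − 20 = 10  (slack)
  C4: 100 − 90 = 10  (slack)

Optimal: p = 10, q = 10
Binding: C1, C2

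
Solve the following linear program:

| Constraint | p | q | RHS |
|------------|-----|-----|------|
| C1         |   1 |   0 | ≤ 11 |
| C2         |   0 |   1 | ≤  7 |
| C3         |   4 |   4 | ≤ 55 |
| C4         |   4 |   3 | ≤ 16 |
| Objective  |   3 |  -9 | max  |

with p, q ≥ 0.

Evaluate the objective at each vertex of the feasible region:
  z(0, 0) = 0
  z(4, 0) = 12  ←
  z(0, 5.333) = -48
The maximum is at p = 4, q = 0.

p = 4, q = 0, z = 12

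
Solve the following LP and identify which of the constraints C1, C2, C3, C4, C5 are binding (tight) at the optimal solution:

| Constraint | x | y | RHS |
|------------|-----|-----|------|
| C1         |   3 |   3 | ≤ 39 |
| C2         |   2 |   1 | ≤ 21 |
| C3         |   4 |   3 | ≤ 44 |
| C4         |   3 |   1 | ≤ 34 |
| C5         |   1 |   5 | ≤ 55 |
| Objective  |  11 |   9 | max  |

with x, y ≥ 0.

At x = 5, y = 8, compute slack b - a·x for each constraint:
  C1: 39 − 39 = 0  (binding)
  C2: 21 − 18 = 3  (slack)
  C3: 44 − 44 = 0  (binding)
  C4: 34 − 23 = 11  (slack)
  C5: 55 − 45 = 10  (slack)

Optimal: x = 5, y = 8
Binding: C1, C3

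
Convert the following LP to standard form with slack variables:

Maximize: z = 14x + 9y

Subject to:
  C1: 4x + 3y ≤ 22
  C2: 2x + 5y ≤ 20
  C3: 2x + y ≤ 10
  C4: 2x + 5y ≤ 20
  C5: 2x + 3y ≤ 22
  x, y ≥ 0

max z = 14x + 9y

s.t.
  4x + 3y + s1 = 22
  2x + 5y + s2 = 20
  2x + y + s3 = 10
  2x + 5y + s4 = 20
  2x + 3y + s5 = 22
  x, y, s1, s2, s3, s4, s5 ≥ 0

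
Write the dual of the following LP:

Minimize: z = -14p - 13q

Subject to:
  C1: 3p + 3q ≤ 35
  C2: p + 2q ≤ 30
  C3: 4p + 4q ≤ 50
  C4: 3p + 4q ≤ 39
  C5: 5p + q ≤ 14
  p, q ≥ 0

Primal min cᵀx s.t. Ax ≤ b, x ≥ 0  →  Dual max −bᵀy s.t. Aᵀy ≥ −c, y ≥ 0.

Maximize: z = -35y1 - 30y2 - 50y3 - 39y4 - 14y5

Subject to:
  3y1 + y2 + 4y3 + 3y4 + 5y5 ≥ 14
  3y1 + 2y2 + 4y3 + 4y4 + y5 ≥ 13
  y1, y2, y3, y4, y5 ≥ 0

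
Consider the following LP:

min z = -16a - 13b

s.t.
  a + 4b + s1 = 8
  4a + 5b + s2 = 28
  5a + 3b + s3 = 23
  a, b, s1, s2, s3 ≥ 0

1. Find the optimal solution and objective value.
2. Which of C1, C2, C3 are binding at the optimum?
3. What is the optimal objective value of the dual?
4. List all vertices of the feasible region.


1. a = 4, b = 1, z = -77
2. C1, C3
3. -77
4. (0, 0), (4.6, 0), (4, 1), (0, 2)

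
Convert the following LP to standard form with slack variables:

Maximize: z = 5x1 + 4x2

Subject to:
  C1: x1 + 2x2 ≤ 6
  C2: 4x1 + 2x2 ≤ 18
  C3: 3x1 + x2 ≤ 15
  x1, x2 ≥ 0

max z = 5x1 + 4x2

s.t.
  x1 + 2x2 + s1 = 6
  4x1 + 2x2 + s2 = 18
  3x1 + x2 + s3 = 15
  x1, x2, s1, s2, s3 ≥ 0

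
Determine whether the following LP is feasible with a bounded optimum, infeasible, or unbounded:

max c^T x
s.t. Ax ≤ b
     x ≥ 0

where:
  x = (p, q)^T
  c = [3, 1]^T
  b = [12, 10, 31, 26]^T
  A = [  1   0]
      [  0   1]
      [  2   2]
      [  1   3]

Feasible with a bounded optimal solution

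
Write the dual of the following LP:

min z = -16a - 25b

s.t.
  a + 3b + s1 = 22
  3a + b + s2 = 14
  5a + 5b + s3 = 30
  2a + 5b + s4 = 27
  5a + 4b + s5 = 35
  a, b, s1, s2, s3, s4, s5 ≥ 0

Primal min cᵀx s.t. Ax ≤ b, x ≥ 0  →  Dual max −bᵀy s.t. Aᵀy ≥ −c, y ≥ 0.

Maximize: z = -22y1 - 14y2 - 30y3 - 27y4 - 35y5

Subject to:
  y1 + 3y2 + 5y3 + 2y4 + 5y5 ≥ 16
  3y1 + y2 + 5y3 + 5y4 + 4y5 ≥ 25
  y1, y2, y3, y4, y5 ≥ 0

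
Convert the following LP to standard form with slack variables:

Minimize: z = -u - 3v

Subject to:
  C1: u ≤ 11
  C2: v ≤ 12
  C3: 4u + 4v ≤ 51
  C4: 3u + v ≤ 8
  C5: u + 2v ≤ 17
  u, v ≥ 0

min z = -u - 3v

s.t.
  u + s1 = 11
  v + s2 = 12
  4u + 4v + s3 = 51
  3u + v + s4 = 8
  u + 2v + s5 = 17
  u, v, s1, s2, s3, s4, s5 ≥ 0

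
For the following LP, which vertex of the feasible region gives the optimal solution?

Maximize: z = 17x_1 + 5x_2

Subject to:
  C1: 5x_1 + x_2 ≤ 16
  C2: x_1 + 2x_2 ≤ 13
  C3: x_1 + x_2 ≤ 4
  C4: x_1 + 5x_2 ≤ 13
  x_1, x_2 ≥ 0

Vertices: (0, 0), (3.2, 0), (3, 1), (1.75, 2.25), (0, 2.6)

Evaluate the objective at each vertex of the feasible region:
  z(0, 0) = 0
  z(3.2, 0) = 54.4
  z(3, 1) = 56  ←
  z(1.75, 2.25) = 41
  z(0, 2.6) = 13
The maximum is at x_1 = 3, x_2 = 1.

(3, 1)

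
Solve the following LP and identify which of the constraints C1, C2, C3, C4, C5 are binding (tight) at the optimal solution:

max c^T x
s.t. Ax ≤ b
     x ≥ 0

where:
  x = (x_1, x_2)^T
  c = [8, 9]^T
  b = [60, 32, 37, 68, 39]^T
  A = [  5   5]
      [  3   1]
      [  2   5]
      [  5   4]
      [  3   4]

At x_1 = 9, x_2 = 3, compute slack b - a·x for each constraint:
  C1: 60 − 60 = 0  (binding)
  C2: 32 − 30 = 2  (slack)
  C3: 37 − 33 = 4  (slack)
  C4: 68 − 57 = 11  (slack)
  C5: 39 − 39 = 0  (binding)

Optimal: x_1 = 9, x_2 = 3
Binding: C1, C5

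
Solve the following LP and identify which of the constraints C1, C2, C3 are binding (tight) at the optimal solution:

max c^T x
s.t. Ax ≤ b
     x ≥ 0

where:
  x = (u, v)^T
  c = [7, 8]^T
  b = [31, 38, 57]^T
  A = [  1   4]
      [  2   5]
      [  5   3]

At u = 9, v = 4, compute slack b - a·x for each constraint:
  C1: 31 − 25 = 6  (slack)
  C2: 38 − 38 = 0  (binding)
  C3: 57 − 57 = 0  (binding)

Optimal: u = 9, v = 4
Binding: C2, C3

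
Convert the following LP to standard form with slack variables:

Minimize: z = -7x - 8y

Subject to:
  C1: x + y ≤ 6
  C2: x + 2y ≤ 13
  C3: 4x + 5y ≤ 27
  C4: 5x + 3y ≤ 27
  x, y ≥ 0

min z = -7x - 8y

s.t.
  x + y + s1 = 6
  x + 2y + s2 = 13
  4x + 5y + s3 = 27
  5x + 3y + s4 = 27
  x, y, s1, s2, s3, s4 ≥ 0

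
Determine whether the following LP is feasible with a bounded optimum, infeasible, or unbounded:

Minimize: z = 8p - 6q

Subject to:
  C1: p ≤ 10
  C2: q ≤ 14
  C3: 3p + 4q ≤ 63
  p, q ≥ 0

Feasible with a bounded optimal solution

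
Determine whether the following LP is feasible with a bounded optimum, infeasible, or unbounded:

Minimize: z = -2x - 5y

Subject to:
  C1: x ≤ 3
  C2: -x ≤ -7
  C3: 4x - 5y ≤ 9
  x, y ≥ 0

Infeasible (no feasible solution exists)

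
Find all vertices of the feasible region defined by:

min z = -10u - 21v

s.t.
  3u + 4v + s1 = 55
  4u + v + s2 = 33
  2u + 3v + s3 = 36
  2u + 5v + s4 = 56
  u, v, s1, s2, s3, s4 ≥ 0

(0, 0), (8.25, 0), (6.3, 7.8), (3, 10), (0, 11.2)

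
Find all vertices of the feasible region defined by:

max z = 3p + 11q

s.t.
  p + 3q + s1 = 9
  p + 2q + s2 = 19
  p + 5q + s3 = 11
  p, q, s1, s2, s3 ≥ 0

(0, 0), (9, 0), (6, 1), (0, 2.2)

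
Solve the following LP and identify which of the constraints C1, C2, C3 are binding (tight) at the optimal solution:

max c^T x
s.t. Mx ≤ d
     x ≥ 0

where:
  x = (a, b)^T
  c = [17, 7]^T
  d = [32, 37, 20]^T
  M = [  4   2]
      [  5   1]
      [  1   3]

At a = 7, b = 2, compute slack b - a·x for each constraint:
  C1: 32 − 32 = 0  (binding)
  C2: 37 − 37 = 0  (binding)
  C3: 20 − 13 = 7  (slack)

Optimal: a = 7, b = 2
Binding: C1, C2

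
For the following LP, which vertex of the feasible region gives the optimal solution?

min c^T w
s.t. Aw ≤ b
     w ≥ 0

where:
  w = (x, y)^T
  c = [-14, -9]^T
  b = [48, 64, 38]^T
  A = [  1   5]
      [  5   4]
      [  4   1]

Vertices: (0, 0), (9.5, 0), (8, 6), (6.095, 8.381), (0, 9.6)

Evaluate the objective at each vertex of the feasible region:
  z(0, 0) = 0
  z(9.5, 0) = -133
  z(8, 6) = -166  ←
  z(6.095, 8.381) = -160.8
  z(0, 9.6) = -86.4
The minimum is at x = 8, y = 6.

(8, 6)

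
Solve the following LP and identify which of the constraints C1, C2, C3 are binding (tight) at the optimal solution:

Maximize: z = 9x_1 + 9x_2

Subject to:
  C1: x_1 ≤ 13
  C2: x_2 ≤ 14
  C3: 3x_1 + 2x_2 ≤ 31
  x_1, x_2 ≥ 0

At x_1 = 1, x_2 = 14, compute slack b - a·x for each constraint:
  C1: 13 − 1 = 12  (slack)
  C2: 14 − 14 = 0  (binding)
  C3: 31 − 31 = 0  (binding)

Optimal: x_1 = 1, x_2 = 14
Binding: C2, C3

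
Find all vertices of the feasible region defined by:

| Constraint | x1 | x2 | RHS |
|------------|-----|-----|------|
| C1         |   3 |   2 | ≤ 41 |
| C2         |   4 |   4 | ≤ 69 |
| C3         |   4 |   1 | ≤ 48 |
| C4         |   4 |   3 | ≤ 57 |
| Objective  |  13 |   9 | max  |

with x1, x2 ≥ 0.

(0, 0), (12, 0), (11, 4), (9, 7), (5.25, 12), (0, 17.25)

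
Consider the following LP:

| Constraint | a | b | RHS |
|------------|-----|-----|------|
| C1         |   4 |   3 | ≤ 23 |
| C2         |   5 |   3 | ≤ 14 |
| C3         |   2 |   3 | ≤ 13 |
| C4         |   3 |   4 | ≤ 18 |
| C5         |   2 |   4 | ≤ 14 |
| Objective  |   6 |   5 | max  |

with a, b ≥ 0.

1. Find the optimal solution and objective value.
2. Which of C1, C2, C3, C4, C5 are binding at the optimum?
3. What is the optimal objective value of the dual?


1. a = 1, b = 3, z = 21
2. C2, C5
3. 21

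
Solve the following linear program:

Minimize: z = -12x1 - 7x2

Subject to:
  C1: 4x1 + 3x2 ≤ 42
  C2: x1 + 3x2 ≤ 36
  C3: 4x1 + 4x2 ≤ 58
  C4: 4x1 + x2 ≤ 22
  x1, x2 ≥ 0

Evaluate the objective at each vertex of the feasible region:
  z(0, 0) = 0
  z(5.5, 0) = -66
  z(3, 10) = -106  ←
  z(2, 11.33) = -103.3
  z(0, 12) = -84
The minimum is at x1 = 3, x2 = 10.

x1 = 3, x2 = 10, z = -106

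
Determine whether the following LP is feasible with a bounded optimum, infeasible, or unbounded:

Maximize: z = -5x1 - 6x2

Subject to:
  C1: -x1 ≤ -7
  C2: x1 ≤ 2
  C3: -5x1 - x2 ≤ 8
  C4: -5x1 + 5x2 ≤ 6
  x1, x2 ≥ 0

Infeasible (no feasible solution exists)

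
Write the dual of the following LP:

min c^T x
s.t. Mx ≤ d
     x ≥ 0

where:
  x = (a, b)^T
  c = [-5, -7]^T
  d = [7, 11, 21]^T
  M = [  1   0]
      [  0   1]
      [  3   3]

Primal min cᵀx s.t. Ax ≤ b, x ≥ 0  →  Dual max −bᵀy s.t. Aᵀy ≥ −c, y ≥ 0.

Maximize: z = -7y1 - 11y2 - 21y3

Subject to:
  y1 + 3y3 ≥ 5
  y2 + 3y3 ≥ 7
  y1, y2, y3 ≥ 0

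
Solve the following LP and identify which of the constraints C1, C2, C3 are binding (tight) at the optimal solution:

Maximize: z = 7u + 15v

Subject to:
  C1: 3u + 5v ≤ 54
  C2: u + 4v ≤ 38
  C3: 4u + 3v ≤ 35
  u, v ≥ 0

At u = 2, v = 9, compute slack b - a·x for each constraint:
  C1: 54 − 51 = 3  (slack)
  C2: 38 − 38 = 0  (binding)
  C3: 35 − 35 = 0  (binding)

Optimal: u = 2, v = 9
Binding: C2, C3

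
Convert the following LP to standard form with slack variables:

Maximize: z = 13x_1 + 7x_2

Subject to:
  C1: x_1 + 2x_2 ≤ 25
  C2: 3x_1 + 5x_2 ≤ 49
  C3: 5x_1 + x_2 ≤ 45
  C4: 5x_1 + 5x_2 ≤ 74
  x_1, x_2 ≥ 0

max z = 13x_1 + 7x_2

s.t.
  x_1 + 2x_2 + s1 = 25
  3x_1 + 5x_2 + s2 = 49
  5x_1 + x_2 + s3 = 45
  5x_1 + 5x_2 + s4 = 74
  x_1, x_2, s1, s2, s3, s4 ≥ 0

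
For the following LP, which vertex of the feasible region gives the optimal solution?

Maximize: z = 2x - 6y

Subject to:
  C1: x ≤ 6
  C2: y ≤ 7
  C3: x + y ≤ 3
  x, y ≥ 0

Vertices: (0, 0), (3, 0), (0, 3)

Evaluate the objective at each vertex of the feasible region:
  z(0, 0) = 0
  z(3, 0) = 6  ←
  z(0, 3) = -18
The maximum is at x = 3, y = 0.

(3, 0)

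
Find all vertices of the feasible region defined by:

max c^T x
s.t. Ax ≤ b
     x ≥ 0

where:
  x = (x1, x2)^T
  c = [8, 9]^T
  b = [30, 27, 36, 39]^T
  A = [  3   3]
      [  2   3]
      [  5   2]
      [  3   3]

(0, 0), (7.2, 0), (5.333, 4.667), (3, 7), (0, 9)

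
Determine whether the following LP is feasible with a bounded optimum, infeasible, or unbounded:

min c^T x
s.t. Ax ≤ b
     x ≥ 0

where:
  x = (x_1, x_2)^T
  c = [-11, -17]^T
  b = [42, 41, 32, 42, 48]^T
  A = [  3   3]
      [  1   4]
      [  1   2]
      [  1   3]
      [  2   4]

Feasible with a bounded optimal solution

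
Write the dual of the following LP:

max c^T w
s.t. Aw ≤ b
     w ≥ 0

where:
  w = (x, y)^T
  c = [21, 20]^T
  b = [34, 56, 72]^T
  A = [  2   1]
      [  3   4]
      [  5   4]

Primal max cᵀx s.t. Ax ≤ b, x ≥ 0  →  Dual min bᵀy s.t. Aᵀy ≥ c, y ≥ 0.

Minimize: z = 34y1 + 56y2 + 72y3

Subject to:
  2y1 + 3y2 + 5y3 ≥ 21
  y1 + 4y2 + 4y3 ≥ 20
  y1, y2, y3 ≥ 0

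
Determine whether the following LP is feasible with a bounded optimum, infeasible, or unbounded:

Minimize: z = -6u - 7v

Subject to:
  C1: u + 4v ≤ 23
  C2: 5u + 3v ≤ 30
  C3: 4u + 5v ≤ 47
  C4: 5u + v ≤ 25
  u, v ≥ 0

Feasible with a bounded optimal solution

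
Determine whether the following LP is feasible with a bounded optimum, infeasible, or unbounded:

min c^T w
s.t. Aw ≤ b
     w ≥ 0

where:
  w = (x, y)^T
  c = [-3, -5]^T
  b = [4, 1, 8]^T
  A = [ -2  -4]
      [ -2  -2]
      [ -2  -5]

Unbounded (objective can decrease without bound)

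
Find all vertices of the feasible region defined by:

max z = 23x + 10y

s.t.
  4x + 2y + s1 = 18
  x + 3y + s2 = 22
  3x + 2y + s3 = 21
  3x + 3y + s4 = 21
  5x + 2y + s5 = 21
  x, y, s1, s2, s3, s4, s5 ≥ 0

(0, 0), (4.2, 0), (3, 3), (2, 5), (0, 7)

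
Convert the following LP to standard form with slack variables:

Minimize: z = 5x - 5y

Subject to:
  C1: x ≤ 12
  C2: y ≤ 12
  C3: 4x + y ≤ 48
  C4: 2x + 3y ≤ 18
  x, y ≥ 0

min z = 5x - 5y

s.t.
  x + s1 = 12
  y + s2 = 12
  4x + y + s3 = 48
  2x + 3y + s4 = 18
  x, y, s1, s2, s3, s4 ≥ 0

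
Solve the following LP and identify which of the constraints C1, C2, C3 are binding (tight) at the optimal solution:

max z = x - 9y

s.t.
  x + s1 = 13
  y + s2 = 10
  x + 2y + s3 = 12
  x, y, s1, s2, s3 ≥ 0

At x = 12, y = 0, compute slack b - a·x for each constraint:
  C1: 13 − 12 = 1  (slack)
  C2: 10 − 0 = 10  (slack)
  C3: 12 − 12 = 0  (binding)

Optimal: x = 12, y = 0
Binding: C3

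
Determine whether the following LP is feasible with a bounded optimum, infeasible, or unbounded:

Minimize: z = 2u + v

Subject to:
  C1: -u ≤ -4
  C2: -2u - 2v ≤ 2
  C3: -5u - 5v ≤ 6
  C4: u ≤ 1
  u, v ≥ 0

Infeasible (no feasible solution exists)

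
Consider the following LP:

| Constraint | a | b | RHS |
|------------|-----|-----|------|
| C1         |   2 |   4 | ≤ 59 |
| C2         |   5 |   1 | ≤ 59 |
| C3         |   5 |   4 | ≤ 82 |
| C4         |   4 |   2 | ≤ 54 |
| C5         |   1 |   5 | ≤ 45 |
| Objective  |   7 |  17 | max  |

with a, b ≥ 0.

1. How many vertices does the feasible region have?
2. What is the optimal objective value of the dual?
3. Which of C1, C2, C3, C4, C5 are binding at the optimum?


1. 5
2. 189
3. C4, C5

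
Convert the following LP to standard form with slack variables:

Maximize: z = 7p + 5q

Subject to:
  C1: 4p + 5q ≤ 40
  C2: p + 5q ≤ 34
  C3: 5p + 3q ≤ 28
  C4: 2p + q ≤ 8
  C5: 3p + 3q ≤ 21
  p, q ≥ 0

max z = 7p + 5q

s.t.
  4p + 5q + s1 = 40
  p + 5q + s2 = 34
  5p + 3q + s3 = 28
  2p + q + s4 = 8
  3p + 3q + s5 = 21
  p, q, s1, s2, s3, s4, s5 ≥ 0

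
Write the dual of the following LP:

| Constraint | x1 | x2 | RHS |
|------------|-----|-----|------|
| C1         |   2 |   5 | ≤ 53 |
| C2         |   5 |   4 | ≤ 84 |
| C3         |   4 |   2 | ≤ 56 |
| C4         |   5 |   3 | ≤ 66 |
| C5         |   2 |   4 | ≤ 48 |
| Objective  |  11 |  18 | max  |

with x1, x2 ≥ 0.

Primal max cᵀx s.t. Ax ≤ b, x ≥ 0  →  Dual min bᵀy s.t. Aᵀy ≥ c, y ≥ 0.

Minimize: z = 53y1 + 84y2 + 56y3 + 66y4 + 48y5

Subject to:
  2y1 + 5y2 + 4y3 + 5y4 + 2y5 ≥ 11
  5y1 + 4y2 + 2y3 + 3y4 + 4y5 ≥ 18
  y1, y2, y3, y4, y5 ≥ 0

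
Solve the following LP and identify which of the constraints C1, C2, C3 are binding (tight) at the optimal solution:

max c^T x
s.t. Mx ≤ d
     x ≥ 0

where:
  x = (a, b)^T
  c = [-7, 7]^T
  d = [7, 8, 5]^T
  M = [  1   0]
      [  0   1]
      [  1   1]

At a = 0, b = 5, compute slack b - a·x for each constraint:
  C1: 7 − 0 = 7  (slack)
  C2: 8 − 5 = 3  (slack)
  C3: 5 − 5 = 0  (binding)

Optimal: a = 0, b = 5
Binding: C3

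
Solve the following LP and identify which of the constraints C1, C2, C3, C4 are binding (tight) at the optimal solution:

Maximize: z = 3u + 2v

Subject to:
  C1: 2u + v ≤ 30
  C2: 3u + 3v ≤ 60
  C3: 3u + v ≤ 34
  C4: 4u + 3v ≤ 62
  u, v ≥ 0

At u = 8, v = 10, compute slack b - a·x for each constraint:
  C1: 30 − 26 = 4  (slack)
  C2: 60 − 54 = 6  (slack)
  C3: 34 − 34 = 0  (binding)
  C4: 62 − 62 = 0  (binding)

Optimal: u = 8, v = 10
Binding: C3, C4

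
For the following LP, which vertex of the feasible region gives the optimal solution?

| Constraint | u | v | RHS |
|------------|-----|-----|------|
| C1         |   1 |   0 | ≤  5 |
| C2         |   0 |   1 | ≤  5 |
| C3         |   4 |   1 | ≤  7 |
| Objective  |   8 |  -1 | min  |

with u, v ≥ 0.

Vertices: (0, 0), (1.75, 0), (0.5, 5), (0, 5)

Evaluate the objective at each vertex of the feasible region:
  z(0, 0) = 0
  z(1.75, 0) = 14
  z(0.5, 5) = -1
  z(0, 5) = -5  ←
The minimum is at u = 0, v = 5.

(0, 5)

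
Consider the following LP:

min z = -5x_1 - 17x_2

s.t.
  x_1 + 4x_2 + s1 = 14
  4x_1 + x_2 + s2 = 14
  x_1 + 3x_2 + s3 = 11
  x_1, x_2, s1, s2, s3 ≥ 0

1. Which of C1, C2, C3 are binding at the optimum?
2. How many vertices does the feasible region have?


1. C1, C3
2. 5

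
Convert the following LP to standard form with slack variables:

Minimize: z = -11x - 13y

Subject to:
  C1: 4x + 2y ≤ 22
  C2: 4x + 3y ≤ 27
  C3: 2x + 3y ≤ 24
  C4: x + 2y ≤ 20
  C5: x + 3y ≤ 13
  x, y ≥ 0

min z = -11x - 13y

s.t.
  4x + 2y + s1 = 22
  4x + 3y + s2 = 27
  2x + 3y + s3 = 24
  x + 2y + s4 = 20
  x + 3y + s5 = 13
  x, y, s1, s2, s3, s4, s5 ≥ 0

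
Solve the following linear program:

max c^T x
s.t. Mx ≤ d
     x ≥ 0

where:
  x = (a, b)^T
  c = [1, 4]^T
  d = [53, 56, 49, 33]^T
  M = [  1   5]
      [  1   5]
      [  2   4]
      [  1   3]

Evaluate the objective at each vertex of the feasible region:
  z(0, 0) = 0
  z(24.5, 0) = 24.5
  z(7.5, 8.5) = 41.5
  z(3, 10) = 43  ←
  z(0, 10.6) = 42.4
The maximum is at a = 3, b = 10.

a = 3, b = 10, z = 43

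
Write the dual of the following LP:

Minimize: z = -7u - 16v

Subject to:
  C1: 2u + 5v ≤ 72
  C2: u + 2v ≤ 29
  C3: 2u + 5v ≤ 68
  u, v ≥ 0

Primal min cᵀx s.t. Ax ≤ b, x ≥ 0  →  Dual max −bᵀy s.t. Aᵀy ≥ −c, y ≥ 0.

Maximize: z = -72y1 - 29y2 - 68y3

Subject to:
  2y1 + y2 + 2y3 ≥ 7
  5y1 + 2y2 + 5y3 ≥ 16
  y1, y2, y3 ≥ 0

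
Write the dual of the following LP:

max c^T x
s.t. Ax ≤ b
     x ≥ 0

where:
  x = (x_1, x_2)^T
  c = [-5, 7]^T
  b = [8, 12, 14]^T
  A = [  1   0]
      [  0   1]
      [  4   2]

Primal max cᵀx s.t. Ax ≤ b, x ≥ 0  →  Dual min bᵀy s.t. Aᵀy ≥ c, y ≥ 0.

Minimize: z = 8y1 + 12y2 + 14y3

Subject to:
  y1 + 4y3 ≥ -5
  y2 + 2y3 ≥ 7
  y1, y2, y3 ≥ 0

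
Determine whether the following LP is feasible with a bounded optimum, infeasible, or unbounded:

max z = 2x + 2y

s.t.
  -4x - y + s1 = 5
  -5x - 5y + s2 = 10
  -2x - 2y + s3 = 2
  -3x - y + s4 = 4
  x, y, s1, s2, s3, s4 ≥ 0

Unbounded (objective can increase without bound)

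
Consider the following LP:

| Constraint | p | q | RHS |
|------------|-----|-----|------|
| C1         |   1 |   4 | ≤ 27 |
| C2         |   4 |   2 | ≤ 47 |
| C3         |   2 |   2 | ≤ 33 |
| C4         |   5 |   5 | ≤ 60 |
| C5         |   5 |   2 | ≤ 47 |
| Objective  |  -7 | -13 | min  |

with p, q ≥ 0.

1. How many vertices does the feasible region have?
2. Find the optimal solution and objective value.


1. 5
2. p = 7, q = 5, z = -114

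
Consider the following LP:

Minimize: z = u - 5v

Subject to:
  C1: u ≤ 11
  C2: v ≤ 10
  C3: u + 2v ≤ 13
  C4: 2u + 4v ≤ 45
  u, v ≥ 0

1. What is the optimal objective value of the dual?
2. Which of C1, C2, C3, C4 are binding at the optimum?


1. -32.5
2. C3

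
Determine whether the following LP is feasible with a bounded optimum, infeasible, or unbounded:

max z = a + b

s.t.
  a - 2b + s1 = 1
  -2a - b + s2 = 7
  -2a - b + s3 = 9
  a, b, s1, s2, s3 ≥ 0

Unbounded (objective can increase without bound)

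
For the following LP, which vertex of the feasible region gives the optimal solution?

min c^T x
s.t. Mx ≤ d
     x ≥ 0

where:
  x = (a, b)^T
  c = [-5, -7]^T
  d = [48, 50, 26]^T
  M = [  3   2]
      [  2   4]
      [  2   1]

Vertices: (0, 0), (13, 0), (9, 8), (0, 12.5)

Evaluate the objective at each vertex of the feasible region:
  z(0, 0) = 0
  z(13, 0) = -65
  z(9, 8) = -101  ←
  z(0, 12.5) = -87.5
The minimum is at a = 9, b = 8.

(9, 8)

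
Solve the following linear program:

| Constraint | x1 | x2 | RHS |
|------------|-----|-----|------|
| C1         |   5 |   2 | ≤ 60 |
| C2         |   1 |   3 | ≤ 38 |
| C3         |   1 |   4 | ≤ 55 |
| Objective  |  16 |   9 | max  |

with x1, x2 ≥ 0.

Evaluate the objective at each vertex of the feasible region:
  z(0, 0) = 0
  z(12, 0) = 192
  z(8, 10) = 218  ←
  z(0, 12.67) = 114
The maximum is at x1 = 8, x2 = 10.

x1 = 8, x2 = 10, z = 218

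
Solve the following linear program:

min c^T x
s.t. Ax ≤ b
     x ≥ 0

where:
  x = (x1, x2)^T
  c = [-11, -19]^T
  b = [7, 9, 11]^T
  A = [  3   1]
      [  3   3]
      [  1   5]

Evaluate the objective at each vertex of the feasible region:
  z(0, 0) = 0
  z(2.333, 0) = -25.67
  z(2, 1) = -41
  z(1, 2) = -49  ←
  z(0, 2.2) = -41.8
The minimum is at x1 = 1, x2 = 2.

x1 = 1, x2 = 2, z = -49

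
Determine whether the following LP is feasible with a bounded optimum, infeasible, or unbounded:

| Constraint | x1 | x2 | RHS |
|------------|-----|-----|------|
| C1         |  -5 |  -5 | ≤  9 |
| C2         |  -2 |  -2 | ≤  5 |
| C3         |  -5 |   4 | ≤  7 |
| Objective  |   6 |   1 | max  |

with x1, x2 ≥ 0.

Unbounded (objective can increase without bound)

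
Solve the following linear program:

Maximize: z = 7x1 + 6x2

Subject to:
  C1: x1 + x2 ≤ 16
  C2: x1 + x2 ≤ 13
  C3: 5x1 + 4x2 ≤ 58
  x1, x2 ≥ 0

Evaluate the objective at each vertex of the feasible region:
  z(0, 0) = 0
  z(11.6, 0) = 81.2
  z(6, 7) = 84  ←
  z(0, 13) = 78
The maximum is at x1 = 6, x2 = 7.

x1 = 6, x2 = 7, z = 84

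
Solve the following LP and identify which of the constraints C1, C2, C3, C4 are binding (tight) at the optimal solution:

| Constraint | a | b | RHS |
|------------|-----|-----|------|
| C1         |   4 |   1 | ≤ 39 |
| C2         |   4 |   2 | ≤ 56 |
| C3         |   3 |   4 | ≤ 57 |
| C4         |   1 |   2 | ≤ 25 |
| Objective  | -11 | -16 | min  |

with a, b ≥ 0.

At a = 7, b = 9, compute slack b - a·x for each constraint:
  C1: 39 − 37 = 2  (slack)
  C2: 56 − 46 = 10  (slack)
  C3: 57 − 57 = 0  (binding)
  C4: 25 − 25 = 0  (binding)

Optimal: a = 7, b = 9
Binding: C3, C4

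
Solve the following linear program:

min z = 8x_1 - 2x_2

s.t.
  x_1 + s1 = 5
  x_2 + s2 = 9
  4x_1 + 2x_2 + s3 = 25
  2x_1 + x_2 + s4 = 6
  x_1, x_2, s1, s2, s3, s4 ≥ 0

Evaluate the objective at each vertex of the feasible region:
  z(0, 0) = 0
  z(3, 0) = 24
  z(0, 6) = -12  ←
The minimum is at x_1 = 0, x_2 = 6.

x_1 = 0, x_2 = 6, z = -12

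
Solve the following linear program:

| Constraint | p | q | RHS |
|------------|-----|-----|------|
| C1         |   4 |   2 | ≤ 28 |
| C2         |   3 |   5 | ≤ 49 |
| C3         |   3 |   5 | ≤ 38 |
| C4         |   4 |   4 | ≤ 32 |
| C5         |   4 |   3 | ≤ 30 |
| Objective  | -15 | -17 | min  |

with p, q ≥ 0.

Evaluate the objective at each vertex of the feasible region:
  z(0, 0) = 0
  z(7, 0) = -105
  z(6, 2) = -124
  z(1, 7) = -134  ←
  z(0, 7.6) = -129.2
The minimum is at p = 1, q = 7.

p = 1, q = 7, z = -134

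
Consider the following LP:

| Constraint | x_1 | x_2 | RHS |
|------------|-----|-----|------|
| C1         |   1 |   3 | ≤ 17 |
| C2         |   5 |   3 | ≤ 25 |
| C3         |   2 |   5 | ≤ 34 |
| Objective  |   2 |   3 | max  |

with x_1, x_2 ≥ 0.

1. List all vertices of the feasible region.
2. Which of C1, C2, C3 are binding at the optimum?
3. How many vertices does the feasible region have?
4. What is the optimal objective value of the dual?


1. (0, 0), (5, 0), (2, 5), (0, 5.667)
2. C1, C2
3. 4
4. 19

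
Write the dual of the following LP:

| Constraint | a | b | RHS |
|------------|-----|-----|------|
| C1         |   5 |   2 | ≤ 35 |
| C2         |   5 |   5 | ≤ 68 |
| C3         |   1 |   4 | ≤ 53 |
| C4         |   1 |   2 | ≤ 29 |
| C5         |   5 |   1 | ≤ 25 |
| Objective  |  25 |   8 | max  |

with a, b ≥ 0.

Primal max cᵀx s.t. Ax ≤ b, x ≥ 0  →  Dual min bᵀy s.t. Aᵀy ≥ c, y ≥ 0.

Minimize: z = 35y1 + 68y2 + 53y3 + 29y4 + 25y5

Subject to:
  5y1 + 5y2 + y3 + y4 + 5y5 ≥ 25
  2y1 + 5y2 + 4y3 + 2y4 + y5 ≥ 8
  y1, y2, y3, y4, y5 ≥ 0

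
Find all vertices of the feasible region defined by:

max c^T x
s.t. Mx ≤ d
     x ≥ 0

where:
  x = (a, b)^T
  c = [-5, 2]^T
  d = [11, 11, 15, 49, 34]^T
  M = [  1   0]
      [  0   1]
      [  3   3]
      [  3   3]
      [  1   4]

(0, 0), (5, 0), (0, 5)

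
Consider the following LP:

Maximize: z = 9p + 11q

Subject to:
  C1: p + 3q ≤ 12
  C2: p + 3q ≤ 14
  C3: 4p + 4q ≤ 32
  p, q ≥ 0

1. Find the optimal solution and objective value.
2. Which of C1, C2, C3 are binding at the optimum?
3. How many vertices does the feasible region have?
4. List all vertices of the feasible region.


1. p = 6, q = 2, z = 76
2. C1, C3
3. 4
4. (0, 0), (8, 0), (6, 2), (0, 4)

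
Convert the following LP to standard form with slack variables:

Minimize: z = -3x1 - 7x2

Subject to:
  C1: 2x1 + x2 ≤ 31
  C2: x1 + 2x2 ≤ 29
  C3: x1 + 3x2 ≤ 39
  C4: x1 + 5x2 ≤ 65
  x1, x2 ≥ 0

min z = -3x1 - 7x2

s.t.
  2x1 + x2 + s1 = 31
  x1 + 2x2 + s2 = 29
  x1 + 3x2 + s3 = 39
  x1 + 5x2 + s4 = 65
  x1, x2, s1, s2, s3, s4 ≥ 0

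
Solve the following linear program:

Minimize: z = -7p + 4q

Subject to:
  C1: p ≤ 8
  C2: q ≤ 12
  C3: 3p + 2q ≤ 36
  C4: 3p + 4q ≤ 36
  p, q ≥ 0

Evaluate the objective at each vertex of the feasible region:
  z(0, 0) = 0
  z(8, 0) = -56  ←
  z(8, 3) = -44
  z(0, 9) = 36
The minimum is at p = 8, q = 0.

p = 8, q = 0, z = -56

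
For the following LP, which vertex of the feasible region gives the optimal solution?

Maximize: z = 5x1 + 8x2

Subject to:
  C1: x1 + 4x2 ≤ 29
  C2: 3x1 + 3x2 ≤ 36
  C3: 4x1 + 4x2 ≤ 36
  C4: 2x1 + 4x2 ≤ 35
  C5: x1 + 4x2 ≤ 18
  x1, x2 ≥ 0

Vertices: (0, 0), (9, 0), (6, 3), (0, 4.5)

Evaluate the objective at each vertex of the feasible region:
  z(0, 0) = 0
  z(9, 0) = 45
  z(6, 3) = 54  ←
  z(0, 4.5) = 36
The maximum is at x1 = 6, x2 = 3.

(6, 3)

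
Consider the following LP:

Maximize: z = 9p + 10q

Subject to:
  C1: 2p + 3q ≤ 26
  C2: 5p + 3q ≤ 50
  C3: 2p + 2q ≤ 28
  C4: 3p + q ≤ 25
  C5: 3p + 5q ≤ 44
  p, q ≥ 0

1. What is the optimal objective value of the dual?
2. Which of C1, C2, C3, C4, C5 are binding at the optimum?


1. 103
2. C1, C4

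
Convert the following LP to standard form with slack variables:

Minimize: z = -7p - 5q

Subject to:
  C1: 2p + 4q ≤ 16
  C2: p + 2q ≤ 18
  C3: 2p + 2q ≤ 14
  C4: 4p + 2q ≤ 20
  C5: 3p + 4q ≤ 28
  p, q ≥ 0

min z = -7p - 5q

s.t.
  2p + 4q + s1 = 16
  p + 2q + s2 = 18
  2p + 2q + s3 = 14
  4p + 2q + s4 = 20
  3p + 4q + s5 = 28
  p, q, s1, s2, s3, s4, s5 ≥ 0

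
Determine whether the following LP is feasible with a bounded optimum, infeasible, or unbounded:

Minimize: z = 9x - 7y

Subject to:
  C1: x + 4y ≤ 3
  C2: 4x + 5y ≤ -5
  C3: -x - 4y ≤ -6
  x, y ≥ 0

Infeasible (no feasible solution exists)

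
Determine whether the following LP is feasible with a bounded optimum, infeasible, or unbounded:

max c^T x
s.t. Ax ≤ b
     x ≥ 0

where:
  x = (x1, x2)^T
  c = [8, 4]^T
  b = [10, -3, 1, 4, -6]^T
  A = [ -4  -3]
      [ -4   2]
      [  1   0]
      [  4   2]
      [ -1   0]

Infeasible (no feasible solution exists)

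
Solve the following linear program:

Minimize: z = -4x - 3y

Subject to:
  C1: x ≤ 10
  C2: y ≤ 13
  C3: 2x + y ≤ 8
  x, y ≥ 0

Evaluate the objective at each vertex of the feasible region:
  z(0, 0) = 0
  z(4, 0) = -16
  z(0, 8) = -24  ←
The minimum is at x = 0, y = 8.

x = 0, y = 8, z = -24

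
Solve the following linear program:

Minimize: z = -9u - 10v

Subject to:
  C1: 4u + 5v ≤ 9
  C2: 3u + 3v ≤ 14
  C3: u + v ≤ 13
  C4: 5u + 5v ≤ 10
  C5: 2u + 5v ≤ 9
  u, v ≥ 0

Evaluate the objective at each vertex of the feasible region:
  z(0, 0) = 0
  z(2, 0) = -18
  z(1, 1) = -19  ←
  z(0, 1.8) = -18
The minimum is at u = 1, v = 1.

u = 1, v = 1, z = -19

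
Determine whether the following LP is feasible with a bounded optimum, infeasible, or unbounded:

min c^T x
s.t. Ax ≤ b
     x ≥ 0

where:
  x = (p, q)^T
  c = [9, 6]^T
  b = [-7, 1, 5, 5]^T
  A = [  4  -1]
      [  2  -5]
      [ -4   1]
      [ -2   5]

Infeasible (no feasible solution exists)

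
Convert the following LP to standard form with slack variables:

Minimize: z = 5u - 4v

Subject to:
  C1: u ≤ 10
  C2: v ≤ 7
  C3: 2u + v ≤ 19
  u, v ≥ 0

min z = 5u - 4v

s.t.
  u + s1 = 10
  v + s2 = 7
  2u + v + s3 = 19
  u, v, s1, s2, s3 ≥ 0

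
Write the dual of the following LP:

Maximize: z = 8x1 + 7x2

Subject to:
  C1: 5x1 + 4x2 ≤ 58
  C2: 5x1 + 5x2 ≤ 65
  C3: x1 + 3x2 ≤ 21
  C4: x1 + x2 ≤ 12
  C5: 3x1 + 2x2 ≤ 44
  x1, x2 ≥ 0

Primal max cᵀx s.t. Ax ≤ b, x ≥ 0  →  Dual min bᵀy s.t. Aᵀy ≥ c, y ≥ 0.

Minimize: z = 58y1 + 65y2 + 21y3 + 12y4 + 44y5

Subject to:
  5y1 + 5y2 + y3 + y4 + 3y5 ≥ 8
  4y1 + 5y2 + 3y3 + y4 + 2y5 ≥ 7
  y1, y2, y3, y4, y5 ≥ 0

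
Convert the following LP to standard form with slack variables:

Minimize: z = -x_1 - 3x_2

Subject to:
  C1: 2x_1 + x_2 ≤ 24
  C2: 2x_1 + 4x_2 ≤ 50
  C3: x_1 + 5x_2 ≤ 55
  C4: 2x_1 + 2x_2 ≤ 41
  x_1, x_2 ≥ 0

min z = -x_1 - 3x_2

s.t.
  2x_1 + x_2 + s1 = 24
  2x_1 + 4x_2 + s2 = 50
  x_1 + 5x_2 + s3 = 55
  2x_1 + 2x_2 + s4 = 41
  x_1, x_2, s1, s2, s3, s4 ≥ 0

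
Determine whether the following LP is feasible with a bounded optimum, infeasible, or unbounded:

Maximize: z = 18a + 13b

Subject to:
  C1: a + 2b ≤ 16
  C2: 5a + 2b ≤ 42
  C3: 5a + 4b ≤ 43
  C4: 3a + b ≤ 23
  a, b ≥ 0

Feasible with a bounded optimal solution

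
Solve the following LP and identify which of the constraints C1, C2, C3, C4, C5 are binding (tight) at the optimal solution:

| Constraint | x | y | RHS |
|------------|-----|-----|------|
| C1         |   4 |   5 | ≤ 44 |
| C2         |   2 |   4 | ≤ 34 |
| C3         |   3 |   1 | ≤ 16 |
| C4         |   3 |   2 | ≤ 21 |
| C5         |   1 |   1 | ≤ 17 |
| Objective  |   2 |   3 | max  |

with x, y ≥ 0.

At x = 1, y = 8, compute slack b - a·x for each constraint:
  C1: 44 − 44 = 0  (binding)
  C2: 34 − 34 = 0  (binding)
  C3: 16 − 11 = 5  (slack)
  C4: 21 − 19 = 2  (slack)
  C5: 17 − 9 = 8  (slack)

Optimal: x = 1, y = 8
Binding: C1, C2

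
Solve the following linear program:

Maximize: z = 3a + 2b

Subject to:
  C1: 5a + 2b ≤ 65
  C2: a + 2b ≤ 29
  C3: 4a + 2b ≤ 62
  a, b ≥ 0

Evaluate the objective at each vertex of the feasible region:
  z(0, 0) = 0
  z(13, 0) = 39
  z(9, 10) = 47  ←
  z(0, 14.5) = 29
The maximum is at a = 9, b = 10.

a = 9, b = 10, z = 47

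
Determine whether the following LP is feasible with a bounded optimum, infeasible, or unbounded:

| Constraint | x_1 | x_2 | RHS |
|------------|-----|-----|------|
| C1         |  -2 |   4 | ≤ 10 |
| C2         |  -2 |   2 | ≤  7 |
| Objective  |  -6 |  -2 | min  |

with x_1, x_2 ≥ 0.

Unbounded (objective can decrease without bound)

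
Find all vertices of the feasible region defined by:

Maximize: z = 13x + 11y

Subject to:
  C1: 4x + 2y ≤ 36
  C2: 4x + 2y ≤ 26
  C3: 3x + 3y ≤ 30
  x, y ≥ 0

(0, 0), (6.5, 0), (3, 7), (0, 10)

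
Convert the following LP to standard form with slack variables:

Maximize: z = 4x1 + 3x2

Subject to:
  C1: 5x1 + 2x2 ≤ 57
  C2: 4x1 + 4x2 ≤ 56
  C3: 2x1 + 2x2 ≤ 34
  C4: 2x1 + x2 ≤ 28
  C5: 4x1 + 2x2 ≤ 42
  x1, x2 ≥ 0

max z = 4x1 + 3x2

s.t.
  5x1 + 2x2 + s1 = 57
  4x1 + 4x2 + s2 = 56
  2x1 + 2x2 + s3 = 34
  2x1 + x2 + s4 = 28
  4x1 + 2x2 + s5 = 42
  x1, x2, s1, s2, s3, s4, s5 ≥ 0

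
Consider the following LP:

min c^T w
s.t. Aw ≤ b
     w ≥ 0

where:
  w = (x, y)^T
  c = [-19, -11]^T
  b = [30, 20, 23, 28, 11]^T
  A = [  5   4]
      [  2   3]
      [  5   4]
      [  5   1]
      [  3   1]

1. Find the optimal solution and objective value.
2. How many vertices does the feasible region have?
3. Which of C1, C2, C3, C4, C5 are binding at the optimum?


1. x = 3, y = 2, z = -79
2. 4
3. C3, C5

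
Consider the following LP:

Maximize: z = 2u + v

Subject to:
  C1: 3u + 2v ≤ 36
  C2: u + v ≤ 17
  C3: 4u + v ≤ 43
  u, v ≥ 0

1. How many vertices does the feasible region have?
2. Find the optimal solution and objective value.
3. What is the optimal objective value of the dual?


1. 5
2. u = 10, v = 3, z = 23
3. 23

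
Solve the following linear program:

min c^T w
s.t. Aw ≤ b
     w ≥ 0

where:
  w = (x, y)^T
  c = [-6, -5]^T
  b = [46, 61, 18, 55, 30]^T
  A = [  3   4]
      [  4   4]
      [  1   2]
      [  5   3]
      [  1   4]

Evaluate the objective at each vertex of the feasible region:
  z(0, 0) = 0
  z(11, 0) = -66
  z(8, 5) = -73  ←
  z(6, 6) = -66
  z(0, 7.5) = -37.5
The minimum is at x = 8, y = 5.

x = 8, y = 5, z = -73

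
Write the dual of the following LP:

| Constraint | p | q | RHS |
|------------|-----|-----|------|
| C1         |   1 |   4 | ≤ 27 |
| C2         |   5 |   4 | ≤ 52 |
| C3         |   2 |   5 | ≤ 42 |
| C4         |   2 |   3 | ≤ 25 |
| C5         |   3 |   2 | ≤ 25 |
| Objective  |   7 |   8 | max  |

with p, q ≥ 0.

Primal max cᵀx s.t. Ax ≤ b, x ≥ 0  →  Dual min bᵀy s.t. Aᵀy ≥ c, y ≥ 0.

Minimize: z = 27y1 + 52y2 + 42y3 + 25y4 + 25y5

Subject to:
  y1 + 5y2 + 2y3 + 2y4 + 3y5 ≥ 7
  4y1 + 4y2 + 5y3 + 3y4 + 2y5 ≥ 8
  y1, y2, y3, y4, y5 ≥ 0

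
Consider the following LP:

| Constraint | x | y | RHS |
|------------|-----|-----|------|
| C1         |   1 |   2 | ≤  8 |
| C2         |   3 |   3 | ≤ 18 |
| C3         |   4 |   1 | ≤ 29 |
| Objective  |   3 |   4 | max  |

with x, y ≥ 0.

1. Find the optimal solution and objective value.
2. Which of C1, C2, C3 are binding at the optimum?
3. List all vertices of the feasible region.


1. x = 4, y = 2, z = 20
2. C1, C2
3. (0, 0), (6, 0), (4, 2), (0, 4)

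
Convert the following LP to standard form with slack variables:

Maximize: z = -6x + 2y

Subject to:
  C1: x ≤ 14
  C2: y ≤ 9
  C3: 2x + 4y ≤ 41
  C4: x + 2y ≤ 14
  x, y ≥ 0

max z = -6x + 2y

s.t.
  x + s1 = 14
  y + s2 = 9
  2x + 4y + s3 = 41
  x + 2y + s4 = 14
  x, y, s1, s2, s3, s4 ≥ 0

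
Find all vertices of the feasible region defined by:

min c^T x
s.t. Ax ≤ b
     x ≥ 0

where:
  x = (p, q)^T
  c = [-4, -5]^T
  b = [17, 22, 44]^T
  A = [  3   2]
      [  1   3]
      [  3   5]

(0, 0), (5.667, 0), (1, 7), (0, 7.333)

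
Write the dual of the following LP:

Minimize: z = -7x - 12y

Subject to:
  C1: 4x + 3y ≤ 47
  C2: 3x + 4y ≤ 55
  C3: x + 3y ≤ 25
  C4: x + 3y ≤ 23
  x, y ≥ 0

Primal min cᵀx s.t. Ax ≤ b, x ≥ 0  →  Dual max −bᵀy s.t. Aᵀy ≥ −c, y ≥ 0.

Maximize: z = -47y1 - 55y2 - 25y3 - 23y4

Subject to:
  4y1 + 3y2 + y3 + y4 ≥ 7
  3y1 + 4y2 + 3y3 + 3y4 ≥ 12
  y1, y2, y3, y4 ≥ 0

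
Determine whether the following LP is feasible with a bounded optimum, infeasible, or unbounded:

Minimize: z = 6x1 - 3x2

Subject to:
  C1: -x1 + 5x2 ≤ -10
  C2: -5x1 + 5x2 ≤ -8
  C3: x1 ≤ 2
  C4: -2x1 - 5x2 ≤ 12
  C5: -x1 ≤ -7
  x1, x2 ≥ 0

Infeasible (no feasible solution exists)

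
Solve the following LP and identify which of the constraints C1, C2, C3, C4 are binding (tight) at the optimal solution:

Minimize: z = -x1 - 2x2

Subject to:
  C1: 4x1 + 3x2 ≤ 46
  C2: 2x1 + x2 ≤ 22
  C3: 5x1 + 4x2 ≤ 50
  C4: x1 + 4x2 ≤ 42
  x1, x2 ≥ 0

At x1 = 2, x2 = 10, compute slack b - a·x for each constraint:
  C1: 46 − 38 = 8  (slack)
  C2: 22 − 14 = 8  (slack)
  C3: 50 − 50 = 0  (binding)
  C4: 42 − 42 = 0  (binding)

Optimal: x1 = 2, x2 = 10
Binding: C3, C4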